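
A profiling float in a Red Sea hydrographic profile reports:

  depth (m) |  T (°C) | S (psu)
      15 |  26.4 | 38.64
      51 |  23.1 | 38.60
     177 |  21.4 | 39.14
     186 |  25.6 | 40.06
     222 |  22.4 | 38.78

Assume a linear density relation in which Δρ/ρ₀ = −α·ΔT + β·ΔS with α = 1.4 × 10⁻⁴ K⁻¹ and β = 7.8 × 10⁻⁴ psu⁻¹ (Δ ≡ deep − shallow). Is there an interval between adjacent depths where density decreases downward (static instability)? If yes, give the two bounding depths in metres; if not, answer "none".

Evaluate Δρ/ρ₀ = −αΔT + βΔS across each adjacent pair:
  15–51 m: −αΔT+βΔS = −(1.4 × 10⁻⁴)(-3.3)+(7.8 × 10⁻⁴)(-0.04) = 4.3 × 10⁻⁴ → stable
  51–177 m: −αΔT+βΔS = −(1.4 × 10⁻⁴)(-1.7)+(7.8 × 10⁻⁴)(+0.54) = 6.6 × 10⁻⁴ → stable
  177–186 m: −αΔT+βΔS = −(1.4 × 10⁻⁴)(+4.2)+(7.8 × 10⁻⁴)(+0.92) = 1.3 × 10⁻⁴ → stable
  186–222 m: −αΔT+βΔS = −(1.4 × 10⁻⁴)(-3.2)+(7.8 × 10⁻⁴)(-1.28) = -5.5 × 10⁻⁴ → UNSTABLE
The 186–222 m interval has Δρ < 0: lighter water underlies denser water.

186–222 m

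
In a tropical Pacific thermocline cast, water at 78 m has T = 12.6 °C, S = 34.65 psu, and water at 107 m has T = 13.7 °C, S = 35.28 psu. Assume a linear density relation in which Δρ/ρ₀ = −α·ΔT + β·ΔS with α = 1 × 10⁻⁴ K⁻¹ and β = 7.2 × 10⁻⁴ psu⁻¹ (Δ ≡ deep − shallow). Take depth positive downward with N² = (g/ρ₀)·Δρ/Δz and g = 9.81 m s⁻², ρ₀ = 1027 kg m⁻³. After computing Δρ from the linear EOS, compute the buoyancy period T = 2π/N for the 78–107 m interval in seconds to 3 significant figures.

583 s

ΔT = +1.1 K, ΔS = +0.63 psu (deep − shallow).
Δρ/ρ₀ = −αΔT + βΔS = -1.10 × 10⁻⁴ + 4.536 × 10⁻⁴ = 3.436 × 10⁻⁴, so Δρ ≈ 0.3529 kg m⁻³.
N² = (g/ρ₀)·Δρ/Δz = g·(Δρ/ρ₀)/Δz = 9.81 × 3.436 × 10⁻⁴ / 29 = 1.1623 × 10⁻⁴ s⁻².
N = √(1.1623 × 10⁻⁴) = 0.010781 rad s⁻¹ → T = 2π/N = 582.80 s ≈ 583 s.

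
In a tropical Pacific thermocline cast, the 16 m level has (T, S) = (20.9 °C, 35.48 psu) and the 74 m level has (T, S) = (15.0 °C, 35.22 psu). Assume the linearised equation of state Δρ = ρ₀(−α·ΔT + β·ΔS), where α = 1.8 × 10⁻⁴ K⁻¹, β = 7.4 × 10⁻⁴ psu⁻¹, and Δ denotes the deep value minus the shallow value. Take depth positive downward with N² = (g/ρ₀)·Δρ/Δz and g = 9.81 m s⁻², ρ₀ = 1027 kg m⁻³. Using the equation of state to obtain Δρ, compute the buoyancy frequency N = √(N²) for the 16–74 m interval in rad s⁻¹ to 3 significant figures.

ΔT = -5.9 K, ΔS = -0.26 psu (deep − shallow).
Δρ/ρ₀ = −αΔT + βΔS = 1.062 × 10⁻³ − 1.924 × 10⁻⁴ = 8.696 × 10⁻⁴, so Δρ ≈ 0.8931 kg m⁻³.
N² = (g/ρ₀)·Δρ/Δz = g·(Δρ/ρ₀)/Δz = 9.81 × 8.696 × 10⁻⁴ / 58 = 1.4708 × 10⁻⁴ s⁻².
N = √(1.4708 × 10⁻⁴) = 0.012128 rad s⁻¹ ≈ 0.0121 rad s⁻¹.

0.0121 rad s⁻¹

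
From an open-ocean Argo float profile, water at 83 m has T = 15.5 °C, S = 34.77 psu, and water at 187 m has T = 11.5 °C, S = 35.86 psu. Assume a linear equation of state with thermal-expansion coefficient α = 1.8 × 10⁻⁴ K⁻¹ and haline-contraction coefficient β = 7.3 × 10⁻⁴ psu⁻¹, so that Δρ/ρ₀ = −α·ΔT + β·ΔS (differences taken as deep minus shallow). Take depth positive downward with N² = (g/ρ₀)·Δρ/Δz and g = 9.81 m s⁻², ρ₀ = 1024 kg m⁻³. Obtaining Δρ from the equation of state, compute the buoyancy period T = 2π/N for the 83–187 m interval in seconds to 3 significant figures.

ΔT = -4.0 K, ΔS = +1.09 psu (deep − shallow).
Δρ/ρ₀ = −αΔT + βΔS = 7.20 × 10⁻⁴ + 7.957 × 10⁻⁴ = 1.5157 × 10⁻³, so Δρ ≈ 1.552 kg m⁻³.
N² = (g/ρ₀)·Δρ/Δz = g·(Δρ/ρ₀)/Δz = 9.81 × 1.5157 × 10⁻³ / 104 = 1.4297 × 10⁻⁴ s⁻².
N = √(1.4297 × 10⁻⁴) = 0.011957 rad s⁻¹ → T = 2π/N = 525.48 s ≈ 525 s.

525 s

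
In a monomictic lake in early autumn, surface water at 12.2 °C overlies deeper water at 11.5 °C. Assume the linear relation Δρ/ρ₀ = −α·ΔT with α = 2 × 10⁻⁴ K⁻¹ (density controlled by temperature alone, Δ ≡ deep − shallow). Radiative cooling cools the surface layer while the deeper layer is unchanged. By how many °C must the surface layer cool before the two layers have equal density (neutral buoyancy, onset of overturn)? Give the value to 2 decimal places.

0.70 °C

With temperature the only control, equal density requires T_surf′ = T_deep.
T_surf′ = 11.5 °C.
Cooling required: 12.2 − 11.5 = 0.70 °C.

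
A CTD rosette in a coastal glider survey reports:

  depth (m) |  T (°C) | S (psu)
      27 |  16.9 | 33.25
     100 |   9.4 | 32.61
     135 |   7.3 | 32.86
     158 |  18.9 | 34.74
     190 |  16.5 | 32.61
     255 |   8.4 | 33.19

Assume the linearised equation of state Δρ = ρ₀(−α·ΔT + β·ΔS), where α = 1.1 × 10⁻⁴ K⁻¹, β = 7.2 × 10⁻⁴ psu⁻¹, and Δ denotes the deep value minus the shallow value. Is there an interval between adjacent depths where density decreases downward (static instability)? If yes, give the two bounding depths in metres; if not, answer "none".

158–190 m

Evaluate Δρ/ρ₀ = −αΔT + βΔS across each adjacent pair:
  27–100 m: −αΔT+βΔS = −(1.1 × 10⁻⁴)(-7.5)+(7.2 × 10⁻⁴)(-0.64) = 3.6 × 10⁻⁴ → stable
  100–135 m: −αΔT+βΔS = −(1.1 × 10⁻⁴)(-2.1)+(7.2 × 10⁻⁴)(+0.25) = 4.1 × 10⁻⁴ → stable
  135–158 m: −αΔT+βΔS = −(1.1 × 10⁻⁴)(+11.6)+(7.2 × 10⁻⁴)(+1.88) = 7.8 × 10⁻⁵ → stable
  158–190 m: −αΔT+βΔS = −(1.1 × 10⁻⁴)(-2.4)+(7.2 × 10⁻⁴)(-2.13) = -1.3 × 10⁻³ → UNSTABLE
  190–255 m: −αΔT+βΔS = −(1.1 × 10⁻⁴)(-8.1)+(7.2 × 10⁻⁴)(+0.58) = 1.3 × 10⁻³ → stable
The 158–190 m interval has Δρ < 0: lighter water underlies denser water.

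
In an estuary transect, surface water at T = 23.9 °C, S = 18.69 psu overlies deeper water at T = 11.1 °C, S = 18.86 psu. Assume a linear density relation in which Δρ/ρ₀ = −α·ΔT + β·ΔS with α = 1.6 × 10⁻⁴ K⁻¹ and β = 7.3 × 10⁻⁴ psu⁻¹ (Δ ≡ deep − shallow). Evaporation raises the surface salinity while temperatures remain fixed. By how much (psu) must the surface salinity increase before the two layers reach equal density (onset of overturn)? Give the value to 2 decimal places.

2.98 psu

Neutral buoyancy requires −α(T_deep − T_surf) + β(S_deep − S_surf′) = 0.
S_surf′ = S_deep − (α/β)·ΔT = 18.86 − (1.6 × 10⁻⁴/7.3 × 10⁻⁴)·(-12.8) = 21.6655 psu.
Increase required: 21.6655 − 18.69 = 2.9755 psu.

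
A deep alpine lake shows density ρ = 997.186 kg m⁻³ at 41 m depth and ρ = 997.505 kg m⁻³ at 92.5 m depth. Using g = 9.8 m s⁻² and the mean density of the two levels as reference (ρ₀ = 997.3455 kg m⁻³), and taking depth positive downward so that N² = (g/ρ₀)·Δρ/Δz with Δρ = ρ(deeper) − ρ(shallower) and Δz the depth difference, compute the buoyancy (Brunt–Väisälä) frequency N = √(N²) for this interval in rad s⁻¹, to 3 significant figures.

7.80 × 10⁻³ rad s⁻¹

Δρ = 997.505 − 997.186 = 0.319 kg m⁻³ over Δz = 92.5 − 41 = 51.5 m.
N² = (9.8/997.3455) × (0.319/51.5) = 6.0864 × 10⁻⁵ s⁻².
N = √(6.0864 × 10⁻⁵) = 7.8015 × 10⁻³ rad s⁻¹ ≈ 7.80 × 10⁻³ rad s⁻¹.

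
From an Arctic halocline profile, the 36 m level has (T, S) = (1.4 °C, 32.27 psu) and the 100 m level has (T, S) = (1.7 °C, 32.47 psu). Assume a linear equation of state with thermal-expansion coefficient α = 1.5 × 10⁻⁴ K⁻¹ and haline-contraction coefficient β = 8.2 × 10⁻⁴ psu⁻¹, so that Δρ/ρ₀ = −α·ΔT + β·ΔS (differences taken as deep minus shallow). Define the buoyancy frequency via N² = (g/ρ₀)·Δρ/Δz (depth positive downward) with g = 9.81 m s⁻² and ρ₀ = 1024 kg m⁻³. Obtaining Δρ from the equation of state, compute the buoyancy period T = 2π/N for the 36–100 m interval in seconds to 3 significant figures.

1.47 × 10³ s

ΔT = +0.3 K, ΔS = +0.20 psu (deep − shallow).
Δρ/ρ₀ = −αΔT + βΔS = -4.50 × 10⁻⁵ + 1.64 × 10⁻⁴ = 1.19 × 10⁻⁴, so Δρ ≈ 0.1219 kg m⁻³.
N² = (g/ρ₀)·Δρ/Δz = g·(Δρ/ρ₀)/Δz = 9.81 × 1.19 × 10⁻⁴ / 64 = 1.8240 × 10⁻⁵ s⁻².
N = √(1.8240 × 10⁻⁵) = 4.2708 × 10⁻³ rad s⁻¹ → T = 2π/N = 1.4712 × 10³ s ≈ 1.47 × 10³ s.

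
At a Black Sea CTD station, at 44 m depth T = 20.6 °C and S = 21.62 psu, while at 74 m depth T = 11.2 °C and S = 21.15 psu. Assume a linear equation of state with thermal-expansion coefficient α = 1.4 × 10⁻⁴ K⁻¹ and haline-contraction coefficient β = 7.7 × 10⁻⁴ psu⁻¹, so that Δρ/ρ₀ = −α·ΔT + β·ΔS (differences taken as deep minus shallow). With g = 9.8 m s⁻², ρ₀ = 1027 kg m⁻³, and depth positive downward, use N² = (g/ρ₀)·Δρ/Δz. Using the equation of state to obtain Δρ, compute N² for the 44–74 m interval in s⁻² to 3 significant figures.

3.12 × 10⁻⁴ s⁻²

ΔT = -9.4 K, ΔS = -0.47 psu (deep − shallow).
Δρ/ρ₀ = −αΔT + βΔS = 1.316 × 10⁻³ − 3.619 × 10⁻⁴ = 9.541 × 10⁻⁴, so Δρ ≈ 0.9799 kg m⁻³.
N² = (g/ρ₀)·Δρ/Δz = g·(Δρ/ρ₀)/Δz = 9.8 × 9.541 × 10⁻⁴ / 30 = 3.1167 × 10⁻⁴ s⁻² ≈ 3.12 × 10⁻⁴ s⁻².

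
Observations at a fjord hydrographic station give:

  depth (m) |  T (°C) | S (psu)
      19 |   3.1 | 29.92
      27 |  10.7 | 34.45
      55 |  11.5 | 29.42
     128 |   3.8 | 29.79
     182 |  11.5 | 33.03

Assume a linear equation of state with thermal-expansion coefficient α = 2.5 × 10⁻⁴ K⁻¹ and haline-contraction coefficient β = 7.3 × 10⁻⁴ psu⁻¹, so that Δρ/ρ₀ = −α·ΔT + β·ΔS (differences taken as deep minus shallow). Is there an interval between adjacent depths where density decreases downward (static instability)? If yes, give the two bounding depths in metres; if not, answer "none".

Evaluate Δρ/ρ₀ = −αΔT + βΔS across each adjacent pair:
  19–27 m: −αΔT+βΔS = −(2.5 × 10⁻⁴)(+7.6)+(7.3 × 10⁻⁴)(+4.53) = 1.4 × 10⁻³ → stable
  27–55 m: −αΔT+βΔS = −(2.5 × 10⁻⁴)(+0.8)+(7.3 × 10⁻⁴)(-5.03) = -3.9 × 10⁻³ → UNSTABLE
  55–128 m: −αΔT+βΔS = −(2.5 × 10⁻⁴)(-7.7)+(7.3 × 10⁻⁴)(+0.37) = 2.2 × 10⁻³ → stable
  128–182 m: −αΔT+βΔS = −(2.5 × 10⁻⁴)(+7.7)+(7.3 × 10⁻⁴)(+3.24) = 4.4 × 10⁻⁴ → stable
The 27–55 m interval has Δρ < 0: lighter water underlies denser water.

27–55 m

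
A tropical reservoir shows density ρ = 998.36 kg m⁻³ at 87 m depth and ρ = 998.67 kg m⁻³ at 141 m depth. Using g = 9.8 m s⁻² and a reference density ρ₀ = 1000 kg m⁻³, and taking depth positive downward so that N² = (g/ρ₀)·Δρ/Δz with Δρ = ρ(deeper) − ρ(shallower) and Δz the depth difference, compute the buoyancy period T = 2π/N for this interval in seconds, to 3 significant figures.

838 s

Δρ = 998.67 − 998.36 = 0.31 kg m⁻³ over Δz = 141 − 87 = 54 m.
N² = (9.8/1000) × (0.31/54) = 5.6259 × 10⁻⁵ s⁻².
N = √(5.6259 × 10⁻⁵) = 7.5006 × 10⁻³ rad s⁻¹, so T = 2π/N = 837.69 s ≈ 838 s.
N² > 0, so the interval is statically stable.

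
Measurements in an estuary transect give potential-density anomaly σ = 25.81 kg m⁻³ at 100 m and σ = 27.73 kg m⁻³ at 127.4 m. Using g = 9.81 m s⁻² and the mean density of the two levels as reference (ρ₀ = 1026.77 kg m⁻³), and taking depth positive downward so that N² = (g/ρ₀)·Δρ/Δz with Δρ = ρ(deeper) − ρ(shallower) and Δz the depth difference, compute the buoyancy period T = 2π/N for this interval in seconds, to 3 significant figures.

243 s

Δρ = 1027.73 − 1025.81 = 1.92 kg m⁻³ over Δz = 127.4 − 100 = 27.4 m.
N² = (9.81/1026.77) × (1.92/27.4) = 6.6949 × 10⁻⁴ s⁻².
N = √(6.6949 × 10⁻⁴) = 0.025875 rad s⁻¹, so T = 2π/N = 242.83 s ≈ 243 s.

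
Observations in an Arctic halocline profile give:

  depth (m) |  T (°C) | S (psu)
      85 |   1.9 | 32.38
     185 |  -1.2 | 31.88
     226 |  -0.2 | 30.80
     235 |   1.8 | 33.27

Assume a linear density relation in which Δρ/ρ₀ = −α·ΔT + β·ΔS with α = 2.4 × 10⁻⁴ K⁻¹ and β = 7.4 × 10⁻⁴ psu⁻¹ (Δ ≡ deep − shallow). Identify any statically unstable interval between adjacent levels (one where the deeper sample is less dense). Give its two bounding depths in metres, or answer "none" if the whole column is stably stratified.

185–226 m

Evaluate Δρ/ρ₀ = −αΔT + βΔS across each adjacent pair:
  85–185 m: −αΔT+βΔS = −(2.4 × 10⁻⁴)(-3.1)+(7.4 × 10⁻⁴)(-0.50) = 3.7 × 10⁻⁴ → stable
  185–226 m: −αΔT+βΔS = −(2.4 × 10⁻⁴)(+1.0)+(7.4 × 10⁻⁴)(-1.08) = -1.0 × 10⁻³ → UNSTABLE
  226–235 m: −αΔT+βΔS = −(2.4 × 10⁻⁴)(+2.0)+(7.4 × 10⁻⁴)(+2.47) = 1.3 × 10⁻³ → stable
The 185–226 m interval has Δρ < 0: lighter water underlies denser water.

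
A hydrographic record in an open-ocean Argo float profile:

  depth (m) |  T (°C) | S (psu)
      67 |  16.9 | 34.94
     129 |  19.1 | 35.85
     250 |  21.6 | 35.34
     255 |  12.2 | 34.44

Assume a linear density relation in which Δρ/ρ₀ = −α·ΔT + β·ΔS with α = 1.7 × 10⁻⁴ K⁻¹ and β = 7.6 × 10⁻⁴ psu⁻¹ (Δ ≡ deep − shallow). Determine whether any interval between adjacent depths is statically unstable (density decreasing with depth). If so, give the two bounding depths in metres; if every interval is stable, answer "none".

129–250 m

Evaluate Δρ/ρ₀ = −αΔT + βΔS across each adjacent pair:
  67–129 m: −αΔT+βΔS = −(1.7 × 10⁻⁴)(+2.2)+(7.6 × 10⁻⁴)(+0.91) = 3.2 × 10⁻⁴ → stable
  129–250 m: −αΔT+βΔS = −(1.7 × 10⁻⁴)(+2.5)+(7.6 × 10⁻⁴)(-0.51) = -8.1 × 10⁻⁴ → UNSTABLE
  250–255 m: −αΔT+βΔS = −(1.7 × 10⁻⁴)(-9.4)+(7.6 × 10⁻⁴)(-0.90) = 9.1 × 10⁻⁴ → stable
The 129–250 m interval has Δρ < 0: lighter water underlies denser water.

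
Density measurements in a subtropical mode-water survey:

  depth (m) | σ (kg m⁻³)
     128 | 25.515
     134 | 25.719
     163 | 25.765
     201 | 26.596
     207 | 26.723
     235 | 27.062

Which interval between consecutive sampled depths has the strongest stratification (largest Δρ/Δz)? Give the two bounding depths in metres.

128–134 m

Compute the density gradient over each adjacent pair:
  128–134 m: Δρ/Δz = 0.204/6 = 0.034 kg m⁻⁴
  134–163 m: Δρ/Δz = 0.046/29 = 1.6 × 10⁻³ kg m⁻⁴
  163–201 m: Δρ/Δz = 0.831/38 = 0.022 kg m⁻⁴
  201–207 m: Δρ/Δz = 0.127/6 = 0.021 kg m⁻⁴
  207–235 m: Δρ/Δz = 0.339/28 = 0.012 kg m⁻⁴
The largest gradient is in the 128–134 m interval — the pycnocline.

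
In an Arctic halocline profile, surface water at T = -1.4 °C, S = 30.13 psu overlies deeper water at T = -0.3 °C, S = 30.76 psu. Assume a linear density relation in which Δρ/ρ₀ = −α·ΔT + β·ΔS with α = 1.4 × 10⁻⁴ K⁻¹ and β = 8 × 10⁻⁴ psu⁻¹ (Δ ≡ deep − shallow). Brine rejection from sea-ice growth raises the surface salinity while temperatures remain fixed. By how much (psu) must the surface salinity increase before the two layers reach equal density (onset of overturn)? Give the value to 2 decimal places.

0.44 psu

Neutral buoyancy requires −α(T_deep − T_surf) + β(S_deep − S_surf′) = 0.
S_surf′ = S_deep − (α/β)·ΔT = 30.76 − (1.4 × 10⁻⁴/8 × 10⁻⁴)·(+1.1) = 30.5675 psu.
Increase required: 30.5675 − 30.13 = 0.4375 psu.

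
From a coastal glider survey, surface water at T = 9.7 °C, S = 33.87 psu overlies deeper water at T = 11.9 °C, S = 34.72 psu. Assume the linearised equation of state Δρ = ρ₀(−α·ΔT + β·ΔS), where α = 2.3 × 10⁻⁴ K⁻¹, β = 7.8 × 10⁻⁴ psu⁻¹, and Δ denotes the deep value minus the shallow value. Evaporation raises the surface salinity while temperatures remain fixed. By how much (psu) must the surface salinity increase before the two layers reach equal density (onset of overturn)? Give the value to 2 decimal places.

0.20 psu

Neutral buoyancy requires −α(T_deep − T_surf) + β(S_deep − S_surf′) = 0.
S_surf′ = S_deep − (α/β)·ΔT = 34.72 − (2.3 × 10⁻⁴/7.8 × 10⁻⁴)·(+2.2) = 34.0713 psu.
Increase required: 34.0713 − 33.87 = 0.2013 psu.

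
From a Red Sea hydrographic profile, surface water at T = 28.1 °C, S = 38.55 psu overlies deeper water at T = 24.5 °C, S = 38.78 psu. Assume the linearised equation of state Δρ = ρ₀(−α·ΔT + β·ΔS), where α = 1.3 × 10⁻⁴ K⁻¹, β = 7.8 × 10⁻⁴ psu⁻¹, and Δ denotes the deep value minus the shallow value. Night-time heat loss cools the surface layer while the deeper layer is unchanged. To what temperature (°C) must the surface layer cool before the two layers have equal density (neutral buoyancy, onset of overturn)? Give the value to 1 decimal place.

23.1 °C

Neutral buoyancy requires Δρ = 0, i.e. −α(T_deep − T_surf′) + β(S_deep − S_surf) = 0.
T_surf′ = T_deep − (β/α)·ΔS = 24.5 − (7.8 × 10⁻⁴/1.3 × 10⁻⁴)·(+0.23) = 23.120 °C.
Cooling required: 28.1 − (23.120) = 4.980 °C.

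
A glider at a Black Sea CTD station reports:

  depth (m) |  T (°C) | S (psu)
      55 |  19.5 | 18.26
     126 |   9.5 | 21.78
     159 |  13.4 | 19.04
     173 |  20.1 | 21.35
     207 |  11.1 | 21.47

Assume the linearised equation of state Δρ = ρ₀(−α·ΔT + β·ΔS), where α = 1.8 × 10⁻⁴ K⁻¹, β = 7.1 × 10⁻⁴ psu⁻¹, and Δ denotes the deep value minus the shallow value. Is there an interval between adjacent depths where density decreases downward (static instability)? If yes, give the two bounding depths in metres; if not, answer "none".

126–159 m

Evaluate Δρ/ρ₀ = −αΔT + βΔS across each adjacent pair:
  55–126 m: −αΔT+βΔS = −(1.8 × 10⁻⁴)(-10.0)+(7.1 × 10⁻⁴)(+3.52) = 4.3 × 10⁻³ → stable
  126–159 m: −αΔT+βΔS = −(1.8 × 10⁻⁴)(+3.9)+(7.1 × 10⁻⁴)(-2.74) = -2.6 × 10⁻³ → UNSTABLE
  159–173 m: −αΔT+βΔS = −(1.8 × 10⁻⁴)(+6.7)+(7.1 × 10⁻⁴)(+2.31) = 4.3 × 10⁻⁴ → stable
  173–207 m: −αΔT+βΔS = −(1.8 × 10⁻⁴)(-9.0)+(7.1 × 10⁻⁴)(+0.12) = 1.7 × 10⁻³ → stable
The 126–159 m interval has Δρ < 0: lighter water underlies denser water.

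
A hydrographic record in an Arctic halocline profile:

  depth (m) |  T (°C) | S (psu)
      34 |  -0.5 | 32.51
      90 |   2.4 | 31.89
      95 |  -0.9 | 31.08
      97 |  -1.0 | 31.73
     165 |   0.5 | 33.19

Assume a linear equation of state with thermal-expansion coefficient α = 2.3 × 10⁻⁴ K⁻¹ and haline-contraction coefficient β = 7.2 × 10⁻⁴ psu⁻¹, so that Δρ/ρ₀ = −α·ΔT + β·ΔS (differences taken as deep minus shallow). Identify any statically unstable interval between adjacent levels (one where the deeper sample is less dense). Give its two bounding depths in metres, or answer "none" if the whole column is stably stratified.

34–90 m

Evaluate Δρ/ρ₀ = −αΔT + βΔS across each adjacent pair:
  34–90 m: −αΔT+βΔS = −(2.3 × 10⁻⁴)(+2.9)+(7.2 × 10⁻⁴)(-0.62) = -1.1 × 10⁻³ → UNSTABLE
  90–95 m: −αΔT+βΔS = −(2.3 × 10⁻⁴)(-3.3)+(7.2 × 10⁻⁴)(-0.81) = 1.8 × 10⁻⁴ → stable
  95–97 m: −αΔT+βΔS = −(2.3 × 10⁻⁴)(-0.1)+(7.2 × 10⁻⁴)(+0.65) = 4.9 × 10⁻⁴ → stable
  97–165 m: −αΔT+βΔS = −(2.3 × 10⁻⁴)(+1.5)+(7.2 × 10⁻⁴)(+1.46) = 7.1 × 10⁻⁴ → stable
The 34–90 m interval has Δρ < 0: lighter water underlies denser water.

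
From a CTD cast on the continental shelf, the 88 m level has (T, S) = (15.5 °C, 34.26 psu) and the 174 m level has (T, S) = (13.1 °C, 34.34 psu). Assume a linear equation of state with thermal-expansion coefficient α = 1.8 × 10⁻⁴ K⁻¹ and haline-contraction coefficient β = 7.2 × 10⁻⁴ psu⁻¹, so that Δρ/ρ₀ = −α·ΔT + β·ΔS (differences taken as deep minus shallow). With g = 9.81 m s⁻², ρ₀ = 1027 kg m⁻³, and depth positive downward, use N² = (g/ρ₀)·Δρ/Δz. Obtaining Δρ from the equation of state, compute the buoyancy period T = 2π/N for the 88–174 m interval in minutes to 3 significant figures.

14.0 min

ΔT = -2.4 K, ΔS = +0.08 psu (deep − shallow).
Δρ/ρ₀ = −αΔT + βΔS = 4.32 × 10⁻⁴ + 5.76 × 10⁻⁵ = 4.896 × 10⁻⁴, so Δρ ≈ 0.5028 kg m⁻³.
N² = (g/ρ₀)·Δρ/Δz = g·(Δρ/ρ₀)/Δz = 9.81 × 4.896 × 10⁻⁴ / 86 = 5.5849 × 10⁻⁵ s⁻².
N = √(5.5849 × 10⁻⁵) = 7.4732 × 10⁻³ rad s⁻¹ → T = 2π/N = 840.76 s = 14.013 min ≈ 14.0 min.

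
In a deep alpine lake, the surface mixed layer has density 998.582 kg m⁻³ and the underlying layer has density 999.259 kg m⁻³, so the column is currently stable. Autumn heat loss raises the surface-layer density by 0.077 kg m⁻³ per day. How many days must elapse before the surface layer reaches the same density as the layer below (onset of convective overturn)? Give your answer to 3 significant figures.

8.79 days

Density deficit of the surface layer: 999.259 − 998.582 = 0.677 kg m⁻³.
Required change = 0.677 / 0.077 = 8.79 days.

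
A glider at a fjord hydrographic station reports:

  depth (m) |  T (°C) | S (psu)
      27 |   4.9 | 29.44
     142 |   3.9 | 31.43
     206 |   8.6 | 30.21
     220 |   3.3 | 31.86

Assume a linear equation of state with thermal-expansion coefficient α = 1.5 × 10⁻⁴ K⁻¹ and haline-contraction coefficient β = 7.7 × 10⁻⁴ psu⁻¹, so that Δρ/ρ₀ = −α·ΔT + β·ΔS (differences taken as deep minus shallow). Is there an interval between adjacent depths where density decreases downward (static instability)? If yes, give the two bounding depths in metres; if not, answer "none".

142–206 m

Evaluate Δρ/ρ₀ = −αΔT + βΔS across each adjacent pair:
  27–142 m: −αΔT+βΔS = −(1.5 × 10⁻⁴)(-1.0)+(7.7 × 10⁻⁴)(+1.99) = 1.7 × 10⁻³ → stable
  142–206 m: −αΔT+βΔS = −(1.5 × 10⁻⁴)(+4.7)+(7.7 × 10⁻⁴)(-1.22) = -1.6 × 10⁻³ → UNSTABLE
  206–220 m: −αΔT+βΔS = −(1.5 × 10⁻⁴)(-5.3)+(7.7 × 10⁻⁴)(+1.65) = 2.1 × 10⁻³ → stable
The 142–206 m interval has Δρ < 0: lighter water underlies denser water.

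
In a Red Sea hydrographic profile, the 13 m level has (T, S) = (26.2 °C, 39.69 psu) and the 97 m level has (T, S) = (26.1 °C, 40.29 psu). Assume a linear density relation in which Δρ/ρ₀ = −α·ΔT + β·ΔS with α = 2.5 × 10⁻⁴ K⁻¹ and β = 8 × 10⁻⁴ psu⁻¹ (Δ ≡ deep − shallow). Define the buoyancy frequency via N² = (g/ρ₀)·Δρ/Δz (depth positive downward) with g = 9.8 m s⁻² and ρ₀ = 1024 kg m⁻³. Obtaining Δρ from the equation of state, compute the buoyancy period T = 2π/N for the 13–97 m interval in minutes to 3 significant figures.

ΔT = -0.1 K, ΔS = +0.60 psu (deep − shallow).
Δρ/ρ₀ = −αΔT + βΔS = 2.50 × 10⁻⁵ + 4.80 × 10⁻⁴ = 5.05 × 10⁻⁴, so Δρ ≈ 0.5171 kg m⁻³.
N² = (g/ρ₀)·Δρ/Δz = g·(Δρ/ρ₀)/Δz = 9.8 × 5.05 × 10⁻⁴ / 84 = 5.8917 × 10⁻⁵ s⁻².
N = √(5.8917 × 10⁻⁵) = 7.6757 × 10⁻³ rad s⁻¹ → T = 2π/N = 818.58 s = 13.643 min ≈ 13.6 min.

13.6 min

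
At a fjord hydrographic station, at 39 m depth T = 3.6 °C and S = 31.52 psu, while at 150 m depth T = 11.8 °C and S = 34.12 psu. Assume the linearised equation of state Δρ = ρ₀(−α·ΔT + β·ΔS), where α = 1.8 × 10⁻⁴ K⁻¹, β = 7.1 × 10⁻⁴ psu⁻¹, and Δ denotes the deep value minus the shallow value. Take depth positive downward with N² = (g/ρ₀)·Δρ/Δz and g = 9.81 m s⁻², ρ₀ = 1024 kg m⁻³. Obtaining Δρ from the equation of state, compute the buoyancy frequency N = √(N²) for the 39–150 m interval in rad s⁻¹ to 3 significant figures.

5.72 × 10⁻³ rad s⁻¹

ΔT = +8.2 K, ΔS = +2.60 psu (deep − shallow).
Δρ/ρ₀ = −αΔT + βΔS = -1.476 × 10⁻³ + 1.846 × 10⁻³ = 3.70 × 10⁻⁴, so Δρ ≈ 0.3789 kg m⁻³.
N² = (g/ρ₀)·Δρ/Δz = g·(Δρ/ρ₀)/Δz = 9.81 × 3.70 × 10⁻⁴ / 111 = 3.2700 × 10⁻⁵ s⁻².
N = √(3.2700 × 10⁻⁵) = 5.7184 × 10⁻³ rad s⁻¹ ≈ 5.72 × 10⁻³ rad s⁻¹.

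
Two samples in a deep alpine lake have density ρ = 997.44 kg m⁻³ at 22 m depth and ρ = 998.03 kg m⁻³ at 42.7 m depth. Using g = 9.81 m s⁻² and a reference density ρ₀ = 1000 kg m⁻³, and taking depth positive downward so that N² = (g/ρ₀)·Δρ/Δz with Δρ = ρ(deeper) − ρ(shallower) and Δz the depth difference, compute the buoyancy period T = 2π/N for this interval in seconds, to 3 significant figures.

376 s

Δρ = 998.03 − 997.44 = 0.59 kg m⁻³ over Δz = 42.7 − 22 = 20.7 m.
N² = (9.81/1000) × (0.59/20.7) = 2.7961 × 10⁻⁴ s⁻².
N = √(2.7961 × 10⁻⁴) = 0.016722 rad s⁻¹, so T = 2π/N = 375.74 s ≈ 376 s.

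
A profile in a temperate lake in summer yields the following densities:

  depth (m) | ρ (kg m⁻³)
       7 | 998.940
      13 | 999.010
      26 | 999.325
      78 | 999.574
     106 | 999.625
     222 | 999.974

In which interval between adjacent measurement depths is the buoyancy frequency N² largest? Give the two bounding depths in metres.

Compute the density gradient over each adjacent pair:
  7–13 m: Δρ/Δz = 0.070/6 = 0.012 kg m⁻⁴
  13–26 m: Δρ/Δz = 0.315/13 = 0.024 kg m⁻⁴
  26–78 m: Δρ/Δz = 0.249/52 = 4.8 × 10⁻³ kg m⁻⁴
  78–106 m: Δρ/Δz = 0.051/28 = 1.8 × 10⁻³ kg m⁻⁴
  106–222 m: Δρ/Δz = 0.349/116 = 3.0 × 10⁻³ kg m⁻⁴
The largest gradient is in the 13–26 m interval — the pycnocline.

13–26 m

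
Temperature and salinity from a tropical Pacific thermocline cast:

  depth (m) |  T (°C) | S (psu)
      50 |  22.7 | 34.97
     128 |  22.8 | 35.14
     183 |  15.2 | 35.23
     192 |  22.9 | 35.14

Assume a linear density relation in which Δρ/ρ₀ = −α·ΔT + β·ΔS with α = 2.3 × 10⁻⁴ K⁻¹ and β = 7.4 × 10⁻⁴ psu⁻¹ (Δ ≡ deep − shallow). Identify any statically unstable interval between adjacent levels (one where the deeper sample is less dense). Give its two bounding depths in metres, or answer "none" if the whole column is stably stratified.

Evaluate Δρ/ρ₀ = −αΔT + βΔS across each adjacent pair:
  50–128 m: −αΔT+βΔS = −(2.3 × 10⁻⁴)(+0.1)+(7.4 × 10⁻⁴)(+0.17) = 1.0 × 10⁻⁴ → stable
  128–183 m: −αΔT+βΔS = −(2.3 × 10⁻⁴)(-7.6)+(7.4 × 10⁻⁴)(+0.09) = 1.8 × 10⁻³ → stable
  183–192 m: −αΔT+βΔS = −(2.3 × 10⁻⁴)(+7.7)+(7.4 × 10⁻⁴)(-0.09) = -1.8 × 10⁻³ → UNSTABLE
The 183–192 m interval has Δρ < 0: lighter water underlies denser water.

183–192 m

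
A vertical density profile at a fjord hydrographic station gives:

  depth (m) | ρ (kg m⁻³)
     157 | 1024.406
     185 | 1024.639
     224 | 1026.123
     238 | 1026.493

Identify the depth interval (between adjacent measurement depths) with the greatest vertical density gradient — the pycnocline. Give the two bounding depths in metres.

Compute the density gradient over each adjacent pair:
  157–185 m: Δρ/Δz = 0.233/28 = 8.3 × 10⁻³ kg m⁻⁴
  185–224 m: Δρ/Δz = 1.484/39 = 0.038 kg m⁻⁴
  224–238 m: Δρ/Δz = 0.370/14 = 0.026 kg m⁻⁴
The largest gradient is in the 185–224 m interval — the pycnocline.

185–224 m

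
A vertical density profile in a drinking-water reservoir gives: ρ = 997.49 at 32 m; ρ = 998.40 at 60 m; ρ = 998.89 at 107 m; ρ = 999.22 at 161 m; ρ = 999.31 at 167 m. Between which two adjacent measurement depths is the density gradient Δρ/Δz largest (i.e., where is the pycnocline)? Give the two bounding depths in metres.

Compute the density gradient over each adjacent pair:
  32–60 m: Δρ/Δz = 0.91/28 = 0.033 kg m⁻⁴
  60–107 m: Δρ/Δz = 0.49/47 = 0.010 kg m⁻⁴
  107–161 m: Δρ/Δz = 0.33/54 = 6.1 × 10⁻³ kg m⁻⁴
  161–167 m: Δρ/Δz = 0.09/6 = 0.015 kg m⁻⁴
The largest gradient is in the 32–60 m interval — the pycnocline.

32–60 m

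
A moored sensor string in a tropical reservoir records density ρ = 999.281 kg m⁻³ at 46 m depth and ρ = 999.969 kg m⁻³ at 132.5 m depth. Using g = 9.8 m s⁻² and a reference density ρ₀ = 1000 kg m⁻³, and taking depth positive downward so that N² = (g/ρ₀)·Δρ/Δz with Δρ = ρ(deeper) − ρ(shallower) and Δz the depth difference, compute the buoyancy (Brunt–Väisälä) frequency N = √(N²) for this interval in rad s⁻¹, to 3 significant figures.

8.83 × 10⁻³ rad s⁻¹

Δρ = 999.969 − 999.281 = 0.688 kg m⁻³ over Δz = 132.5 − 46 = 86.5 m.
N² = (9.8/1000) × (0.688/86.5) = 7.7947 × 10⁻⁵ s⁻².
N = √(7.7947 × 10⁻⁵) = 8.8288 × 10⁻³ rad s⁻¹ ≈ 8.83 × 10⁻³ rad s⁻¹.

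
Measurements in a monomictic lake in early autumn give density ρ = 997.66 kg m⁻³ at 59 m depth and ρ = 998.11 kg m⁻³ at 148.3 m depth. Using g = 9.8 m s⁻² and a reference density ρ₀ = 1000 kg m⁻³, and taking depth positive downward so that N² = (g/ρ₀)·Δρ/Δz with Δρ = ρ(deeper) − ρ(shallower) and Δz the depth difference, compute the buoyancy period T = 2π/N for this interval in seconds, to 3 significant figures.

894 s

Δρ = 998.11 − 997.66 = 0.45 kg m⁻³ over Δz = 148.3 − 59 = 89.3 m.
N² = (9.8/1000) × (0.45/89.3) = 4.9384 × 10⁻⁵ s⁻².
N = √(4.9384 × 10⁻⁵) = 7.0274 × 10⁻³ rad s⁻¹, so T = 2π/N = 894.10 s ≈ 894 s.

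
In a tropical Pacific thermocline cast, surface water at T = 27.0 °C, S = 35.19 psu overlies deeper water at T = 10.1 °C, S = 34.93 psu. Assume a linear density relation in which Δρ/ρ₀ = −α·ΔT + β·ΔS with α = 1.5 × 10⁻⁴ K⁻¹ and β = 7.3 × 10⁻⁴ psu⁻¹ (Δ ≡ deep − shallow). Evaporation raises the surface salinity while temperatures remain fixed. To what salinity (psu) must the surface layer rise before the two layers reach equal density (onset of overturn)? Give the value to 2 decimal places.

Neutral buoyancy requires −α(T_deep − T_surf) + β(S_deep − S_surf′) = 0.
S_surf′ = S_deep − (α/β)·ΔT = 34.93 − (1.5 × 10⁻⁴/7.3 × 10⁻⁴)·(-16.9) = 38.4026 psu.
Increase required: 38.4026 − 35.19 = 3.2126 psu.

38.40 psu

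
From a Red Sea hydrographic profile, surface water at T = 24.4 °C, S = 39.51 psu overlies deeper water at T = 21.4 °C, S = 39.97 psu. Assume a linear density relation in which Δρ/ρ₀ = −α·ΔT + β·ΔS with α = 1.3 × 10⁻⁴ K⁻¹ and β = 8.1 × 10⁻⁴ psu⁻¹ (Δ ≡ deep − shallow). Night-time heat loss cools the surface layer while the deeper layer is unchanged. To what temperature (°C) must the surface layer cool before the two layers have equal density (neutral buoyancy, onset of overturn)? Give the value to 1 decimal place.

18.5 °C

Neutral buoyancy requires Δρ = 0, i.e. −α(T_deep − T_surf′) + β(S_deep − S_surf) = 0.
T_surf′ = T_deep − (β/α)·ΔS = 21.4 − (8.1 × 10⁻⁴/1.3 × 10⁻⁴)·(+0.46) = 18.534 °C.
Cooling required: 24.4 − (18.534) = 5.866 °C.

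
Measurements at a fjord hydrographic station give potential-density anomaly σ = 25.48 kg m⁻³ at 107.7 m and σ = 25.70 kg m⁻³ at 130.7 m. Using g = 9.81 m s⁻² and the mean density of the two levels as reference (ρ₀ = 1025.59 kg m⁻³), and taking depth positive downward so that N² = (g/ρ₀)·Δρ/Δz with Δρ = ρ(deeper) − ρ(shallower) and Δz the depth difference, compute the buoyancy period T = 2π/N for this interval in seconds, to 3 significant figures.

657 s

Δρ = 1025.70 − 1025.48 = 0.22 kg m⁻³ over Δz = 130.7 − 107.7 = 23 m.
N² = (9.81/1025.59) × (0.22/23) = 9.1493 × 10⁻⁵ s⁻².
N = √(9.1493 × 10⁻⁵) = 9.5652 × 10⁻³ rad s⁻¹, so T = 2π/N = 656.88 s ≈ 657 s.
N² > 0, so the interval is statically stable.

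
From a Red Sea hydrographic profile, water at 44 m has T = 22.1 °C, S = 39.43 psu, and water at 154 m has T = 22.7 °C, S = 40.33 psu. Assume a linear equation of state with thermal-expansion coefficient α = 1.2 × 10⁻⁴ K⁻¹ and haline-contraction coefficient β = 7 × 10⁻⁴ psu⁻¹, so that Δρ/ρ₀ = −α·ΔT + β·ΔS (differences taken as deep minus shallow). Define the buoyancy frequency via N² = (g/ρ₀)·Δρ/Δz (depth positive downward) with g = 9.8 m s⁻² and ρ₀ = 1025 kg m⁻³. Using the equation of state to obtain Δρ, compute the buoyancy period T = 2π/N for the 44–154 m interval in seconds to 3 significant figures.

891 s

ΔT = +0.6 K, ΔS = +0.90 psu (deep − shallow).
Δρ/ρ₀ = −αΔT + βΔS = -7.20 × 10⁻⁵ + 6.30 × 10⁻⁴ = 5.58 × 10⁻⁴, so Δρ ≈ 0.5719 kg m⁻³.
N² = (g/ρ₀)·Δρ/Δz = g·(Δρ/ρ₀)/Δz = 9.8 × 5.58 × 10⁻⁴ / 110 = 4.9713 × 10⁻⁵ s⁻².
N = √(4.9713 × 10⁻⁵) = 7.0507 × 10⁻³ rad s⁻¹ → T = 2π/N = 891.14 s ≈ 891 s.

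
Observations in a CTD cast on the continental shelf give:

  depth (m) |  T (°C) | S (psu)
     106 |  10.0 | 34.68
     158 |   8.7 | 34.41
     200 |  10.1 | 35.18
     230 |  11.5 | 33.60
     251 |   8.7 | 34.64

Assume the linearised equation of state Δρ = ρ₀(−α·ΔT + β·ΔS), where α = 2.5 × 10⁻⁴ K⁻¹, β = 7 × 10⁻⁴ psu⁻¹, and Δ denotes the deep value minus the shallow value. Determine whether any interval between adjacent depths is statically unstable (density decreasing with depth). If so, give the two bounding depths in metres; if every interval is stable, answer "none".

200–230 m

Evaluate Δρ/ρ₀ = −αΔT + βΔS across each adjacent pair:
  106–158 m: −αΔT+βΔS = −(2.5 × 10⁻⁴)(-1.3)+(7 × 10⁻⁴)(-0.27) = 1.4 × 10⁻⁴ → stable
  158–200 m: −αΔT+βΔS = −(2.5 × 10⁻⁴)(+1.4)+(7 × 10⁻⁴)(+0.77) = 1.9 × 10⁻⁴ → stable
  200–230 m: −αΔT+βΔS = −(2.5 × 10⁻⁴)(+1.4)+(7 × 10⁻⁴)(-1.58) = -1.5 × 10⁻³ → UNSTABLE
  230–251 m: −αΔT+βΔS = −(2.5 × 10⁻⁴)(-2.8)+(7 × 10⁻⁴)(+1.04) = 1.4 × 10⁻³ → stable
The 200–230 m interval has Δρ < 0: lighter water underlies denser water.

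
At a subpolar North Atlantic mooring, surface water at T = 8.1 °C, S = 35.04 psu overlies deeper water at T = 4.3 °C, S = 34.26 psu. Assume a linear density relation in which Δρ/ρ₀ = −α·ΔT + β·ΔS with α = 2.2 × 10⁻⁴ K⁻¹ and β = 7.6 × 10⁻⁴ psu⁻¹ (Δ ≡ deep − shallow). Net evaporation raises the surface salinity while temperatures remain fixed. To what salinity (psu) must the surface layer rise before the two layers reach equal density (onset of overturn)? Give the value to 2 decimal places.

Neutral buoyancy requires −α(T_deep − T_surf) + β(S_deep − S_surf′) = 0.
S_surf′ = S_deep − (α/β)·ΔT = 34.26 − (2.2 × 10⁻⁴/7.6 × 10⁻⁴)·(-3.8) = 35.3600 psu.
Increase required: 35.3600 − 35.04 = 0.3200 psu.

35.36 psu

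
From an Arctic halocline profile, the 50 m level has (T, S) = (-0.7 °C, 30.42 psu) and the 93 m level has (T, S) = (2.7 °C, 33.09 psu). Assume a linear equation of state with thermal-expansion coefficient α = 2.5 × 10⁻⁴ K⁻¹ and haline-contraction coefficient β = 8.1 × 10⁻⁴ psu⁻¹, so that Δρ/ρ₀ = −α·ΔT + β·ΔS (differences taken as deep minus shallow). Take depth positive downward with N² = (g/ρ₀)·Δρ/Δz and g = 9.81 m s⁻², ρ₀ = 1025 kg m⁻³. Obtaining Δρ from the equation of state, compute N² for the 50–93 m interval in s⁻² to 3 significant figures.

ΔT = +3.4 K, ΔS = +2.67 psu (deep − shallow).
Δρ/ρ₀ = −αΔT + βΔS = -8.50 × 10⁻⁴ + 2.1627 × 10⁻³ = 1.3127 × 10⁻³, so Δρ ≈ 1.346 kg m⁻³.
N² = (g/ρ₀)·Δρ/Δz = g·(Δρ/ρ₀)/Δz = 9.81 × 1.3127 × 10⁻³ / 43 = 2.9948 × 10⁻⁴ s⁻² ≈ 2.99 × 10⁻⁴ s⁻².

2.99 × 10⁻⁴ s⁻²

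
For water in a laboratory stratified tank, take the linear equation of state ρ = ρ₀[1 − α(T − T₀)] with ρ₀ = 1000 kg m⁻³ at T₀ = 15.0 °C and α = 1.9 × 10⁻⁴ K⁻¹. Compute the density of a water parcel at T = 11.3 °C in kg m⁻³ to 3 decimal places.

1000.703 kg m⁻³

T − T₀ = -3.7 K.
Bracket = 1 − α·(-3.7) = 1 + (7.03 × 10⁻⁴) = 1.0007030.
ρ = 1000 × 1.0007030 = 1000.703 kg m⁻³.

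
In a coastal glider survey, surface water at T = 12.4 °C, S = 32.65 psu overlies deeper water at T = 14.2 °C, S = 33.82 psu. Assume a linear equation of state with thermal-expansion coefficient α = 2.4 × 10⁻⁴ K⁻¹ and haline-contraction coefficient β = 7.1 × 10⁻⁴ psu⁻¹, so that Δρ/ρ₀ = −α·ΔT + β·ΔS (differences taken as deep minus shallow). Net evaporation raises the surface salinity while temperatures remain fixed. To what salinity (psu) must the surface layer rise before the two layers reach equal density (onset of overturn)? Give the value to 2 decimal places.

33.21 psu

Neutral buoyancy requires −α(T_deep − T_surf) + β(S_deep − S_surf′) = 0.
S_surf′ = S_deep − (α/β)·ΔT = 33.82 − (2.4 × 10⁻⁴/7.1 × 10⁻⁴)·(+1.8) = 33.2115 psu.
Increase required: 33.2115 − 32.65 = 0.5615 psu.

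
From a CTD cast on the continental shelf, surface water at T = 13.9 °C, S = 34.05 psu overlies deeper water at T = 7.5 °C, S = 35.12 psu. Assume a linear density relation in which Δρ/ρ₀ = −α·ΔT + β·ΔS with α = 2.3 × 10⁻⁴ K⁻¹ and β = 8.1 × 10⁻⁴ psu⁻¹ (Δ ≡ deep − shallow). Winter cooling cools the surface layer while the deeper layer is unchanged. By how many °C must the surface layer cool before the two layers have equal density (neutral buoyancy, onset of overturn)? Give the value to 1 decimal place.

10.2 °C

Neutral buoyancy requires Δρ = 0, i.e. −α(T_deep − T_surf′) + β(S_deep − S_surf) = 0.
T_surf′ = T_deep − (β/α)·ΔS = 7.5 − (8.1 × 10⁻⁴/2.3 × 10⁻⁴)·(+1.07) = 3.732 °C.
Cooling required: 13.9 − (3.732) = 10.168 °C.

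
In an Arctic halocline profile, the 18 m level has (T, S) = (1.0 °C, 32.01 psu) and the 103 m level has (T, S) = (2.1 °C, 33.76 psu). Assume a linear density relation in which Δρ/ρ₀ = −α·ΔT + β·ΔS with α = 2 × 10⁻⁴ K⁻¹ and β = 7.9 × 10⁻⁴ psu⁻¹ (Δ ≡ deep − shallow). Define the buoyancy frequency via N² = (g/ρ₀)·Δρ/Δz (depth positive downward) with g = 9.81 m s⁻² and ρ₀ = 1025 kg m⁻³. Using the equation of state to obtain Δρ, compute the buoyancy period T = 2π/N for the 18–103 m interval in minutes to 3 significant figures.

9.04 min

ΔT = +1.1 K, ΔS = +1.75 psu (deep − shallow).
Δρ/ρ₀ = −αΔT + βΔS = -2.20 × 10⁻⁴ + 1.3825 × 10⁻³ = 1.1625 × 10⁻³, so Δρ ≈ 1.192 kg m⁻³.
N² = (g/ρ₀)·Δρ/Δz = g·(Δρ/ρ₀)/Δz = 9.81 × 1.1625 × 10⁻³ / 85 = 1.3417 × 10⁻⁴ s⁻².
N = √(1.3417 × 10⁻⁴) = 0.011583 rad s⁻¹ → T = 2π/N = 542.45 s = 9.0408 min ≈ 9.04 min.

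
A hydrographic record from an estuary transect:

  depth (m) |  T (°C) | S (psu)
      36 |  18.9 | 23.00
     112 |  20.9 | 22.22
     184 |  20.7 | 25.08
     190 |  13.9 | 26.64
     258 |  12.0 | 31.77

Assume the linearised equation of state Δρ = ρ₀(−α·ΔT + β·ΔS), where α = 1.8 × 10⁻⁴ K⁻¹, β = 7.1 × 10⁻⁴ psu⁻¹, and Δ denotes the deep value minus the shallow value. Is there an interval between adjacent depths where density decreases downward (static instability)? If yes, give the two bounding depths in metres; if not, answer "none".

36–112 m

Evaluate Δρ/ρ₀ = −αΔT + βΔS across each adjacent pair:
  36–112 m: −αΔT+βΔS = −(1.8 × 10⁻⁴)(+2.0)+(7.1 × 10⁻⁴)(-0.78) = -9.1 × 10⁻⁴ → UNSTABLE
  112–184 m: −αΔT+βΔS = −(1.8 × 10⁻⁴)(-0.2)+(7.1 × 10⁻⁴)(+2.86) = 2.1 × 10⁻³ → stable
  184–190 m: −αΔT+βΔS = −(1.8 × 10⁻⁴)(-6.8)+(7.1 × 10⁻⁴)(+1.56) = 2.3 × 10⁻³ → stable
  190–258 m: −αΔT+βΔS = −(1.8 × 10⁻⁴)(-1.9)+(7.1 × 10⁻⁴)(+5.13) = 4.0 × 10⁻³ → stable
The 36–112 m interval has Δρ < 0: lighter water underlies denser water.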